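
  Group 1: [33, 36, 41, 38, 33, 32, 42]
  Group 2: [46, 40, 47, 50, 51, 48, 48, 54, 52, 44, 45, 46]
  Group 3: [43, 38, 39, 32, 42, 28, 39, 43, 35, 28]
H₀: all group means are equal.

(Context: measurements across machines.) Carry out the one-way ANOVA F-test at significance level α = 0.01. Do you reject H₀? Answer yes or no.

Group means [36.43, 47.58, 36.70], grand mean 41.138
SSB = Σnᵢ(x̄ᵢ−x̄)² = 850.717; SSW = ΣΣ(x−x̄ᵢ)² = 554.731
MSB = 850.717/2 = 425.3587; MSW = 554.731/26 = 21.3358
F = MSB/MSW = 19.9364
df = (2, 26)
p-value (upper-tail) = 0.00001
At α=0.01: p < α → reject H₀

reject H₀: yes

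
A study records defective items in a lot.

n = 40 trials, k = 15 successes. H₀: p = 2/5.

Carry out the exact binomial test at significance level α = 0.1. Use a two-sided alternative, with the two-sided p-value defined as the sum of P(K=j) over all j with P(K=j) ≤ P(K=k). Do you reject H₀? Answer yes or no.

reject H₀: no

Exact binomial: n=40, k=15, p₀=2/5=0.4000
P(X=j) = C(n,j)·p₀^j·(1−p₀)^(n−j); p = Σ P(X=j) over j with P(X=j) ≤ P(X=15)
p-value (two-sided) = 0.87209
At α=0.1: p ≥ α → fail to reject H₀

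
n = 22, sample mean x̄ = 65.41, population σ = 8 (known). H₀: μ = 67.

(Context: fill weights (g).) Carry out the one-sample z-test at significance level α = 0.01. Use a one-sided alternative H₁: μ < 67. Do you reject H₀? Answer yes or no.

reject H₀: no

SE = σ/√n = 8/√22 = 1.7056
z = (x̄−μ₀)/SE = (65.41−67)/1.7056 = -0.9322
p-value (one-sided, H₁ less) = 0.17561
At α=0.01: p ≥ α → fail to reject H₀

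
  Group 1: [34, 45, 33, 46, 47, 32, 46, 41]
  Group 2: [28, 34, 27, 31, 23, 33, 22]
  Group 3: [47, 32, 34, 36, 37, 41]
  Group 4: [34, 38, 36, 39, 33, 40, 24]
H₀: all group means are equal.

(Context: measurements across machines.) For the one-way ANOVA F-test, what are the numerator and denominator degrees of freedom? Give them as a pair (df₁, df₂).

k = 4 groups, N = 28 total
df = (k−1, N−k) = (4−1, 28−4) = (3, 24)

degrees of freedom = [3, 24]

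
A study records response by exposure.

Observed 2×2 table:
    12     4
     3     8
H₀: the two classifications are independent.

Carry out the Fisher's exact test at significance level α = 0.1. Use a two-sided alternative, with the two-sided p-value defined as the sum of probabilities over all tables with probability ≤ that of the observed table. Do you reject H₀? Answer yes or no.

Margins: r₁=16, r₂=11, c₁=15, c₂=12, n=27
p_obs = C(16,12)·C(11,3)/C(27,15); sum pmf over tables with pmf ≤ p_obs
p-value (two-sided) = 0.02199
At α=0.1: p < α → reject H₀

reject H₀: yes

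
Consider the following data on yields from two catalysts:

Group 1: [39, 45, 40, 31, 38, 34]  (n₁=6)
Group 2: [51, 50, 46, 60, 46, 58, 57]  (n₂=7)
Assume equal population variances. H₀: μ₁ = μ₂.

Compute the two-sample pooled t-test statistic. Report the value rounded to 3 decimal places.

x̄₁=37.833, s₁=4.875, n₁=6
x̄₂=52.571, s₂=5.769, n₂=7
s_p² = [5·4.875² + 6·5.769²]/11 = 28.9589
SE = √(s_p²·(1/6+1/7)) = 2.9939
t = (37.833−52.571)/2.9939 = -4.9227
df = 11

test statistic = -4.923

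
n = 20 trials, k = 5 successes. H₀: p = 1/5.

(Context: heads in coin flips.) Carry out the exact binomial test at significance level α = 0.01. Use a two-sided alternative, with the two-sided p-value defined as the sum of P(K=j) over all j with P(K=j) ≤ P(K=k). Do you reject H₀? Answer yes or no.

Exact binomial: n=20, k=5, p₀=1/5=0.2000
P(X=j) = C(n,j)·p₀^j·(1−p₀)^(n−j); p = Σ P(X=j) over j with P(X=j) ≤ P(X=5)
p-value (two-sided) = 0.57644
At α=0.01: p ≥ α → fail to reject H₀

reject H₀: no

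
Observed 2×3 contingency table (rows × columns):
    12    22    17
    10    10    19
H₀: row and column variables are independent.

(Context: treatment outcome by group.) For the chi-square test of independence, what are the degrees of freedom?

degrees of freedom = 2

df = (r−1)(c−1) = (2−1)·(3−1) = 2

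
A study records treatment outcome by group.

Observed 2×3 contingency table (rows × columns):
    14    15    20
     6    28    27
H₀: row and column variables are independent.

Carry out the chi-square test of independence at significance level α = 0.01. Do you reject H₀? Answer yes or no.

reject H₀: no

Row totals [49, 61], col totals [20, 43, 47], n=110
χ² = (14−8.91)²/8.91 + (15−19.15)²/19.15 + (20−20.94)²/20.94 + (6−11.09)²/11.09 + (28−23.85)²/23.85 + (27−26.06)²/26.06 = 6.9464
df = 2
p-value (upper-tail) = 0.03102
At α=0.01: p ≥ α → fail to reject H₀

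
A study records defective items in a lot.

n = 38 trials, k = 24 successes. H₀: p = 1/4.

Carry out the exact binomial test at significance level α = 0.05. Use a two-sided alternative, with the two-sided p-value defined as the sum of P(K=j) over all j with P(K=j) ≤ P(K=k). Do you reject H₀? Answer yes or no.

Exact binomial: n=38, k=24, p₀=1/4=0.2500
P(X=j) = C(n,j)·p₀^j·(1−p₀)^(n−j); p = Σ P(X=j) over j with P(X=j) ≤ P(X=24)
p-value (two-sided) = 0.00000
At α=0.05: p < α → reject H₀

reject H₀: yes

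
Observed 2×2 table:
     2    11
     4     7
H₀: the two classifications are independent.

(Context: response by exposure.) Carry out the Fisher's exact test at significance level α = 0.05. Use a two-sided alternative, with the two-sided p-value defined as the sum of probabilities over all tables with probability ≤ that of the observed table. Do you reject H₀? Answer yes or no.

Margins: r₁=13, r₂=11, c₁=6, c₂=18, n=24
p_obs = C(13,2)·C(11,4)/C(24,6); sum pmf over tables with pmf ≤ p_obs
p-value (two-sided) = 0.35722
At α=0.05: p ≥ α → fail to reject H₀

reject H₀: no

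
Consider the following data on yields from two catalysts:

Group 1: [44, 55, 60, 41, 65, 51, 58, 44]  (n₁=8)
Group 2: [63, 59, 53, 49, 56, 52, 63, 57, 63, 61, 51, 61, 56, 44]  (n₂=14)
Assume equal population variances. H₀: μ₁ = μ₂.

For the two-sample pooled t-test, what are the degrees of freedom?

degrees of freedom = 20

df = n₁ + n₂ − 2 = 8 + 14 − 2 = 20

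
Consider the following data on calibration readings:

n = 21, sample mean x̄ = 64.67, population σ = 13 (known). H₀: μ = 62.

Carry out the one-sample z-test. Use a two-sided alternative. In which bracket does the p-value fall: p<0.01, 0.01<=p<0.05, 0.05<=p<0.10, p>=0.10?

p-value bracket: p>=0.10

SE = σ/√n = 13/√21 = 2.8368
z = (x̄−μ₀)/SE = (64.67−62)/2.8368 = 0.9412
p-value (two-sided) = 0.34661
→ bracket: p>=0.10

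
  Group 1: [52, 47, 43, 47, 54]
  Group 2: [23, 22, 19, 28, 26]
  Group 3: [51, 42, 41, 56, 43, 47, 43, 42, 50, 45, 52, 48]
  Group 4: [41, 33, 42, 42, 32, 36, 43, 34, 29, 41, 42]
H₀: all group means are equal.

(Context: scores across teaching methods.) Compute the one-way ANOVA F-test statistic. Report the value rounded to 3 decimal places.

Group means [48.60, 23.60, 46.67, 37.73], grand mean 40.485
SSB = Σnᵢ(x̄ᵢ−x̄)² = 2296.994; SSW = ΣΣ(x−x̄ᵢ)² = 631.248
MSB = 2296.994/3 = 765.6646; MSW = 631.248/29 = 21.7672
F = MSB/MSW = 35.1752
df = (3, 29)

test statistic = 35.175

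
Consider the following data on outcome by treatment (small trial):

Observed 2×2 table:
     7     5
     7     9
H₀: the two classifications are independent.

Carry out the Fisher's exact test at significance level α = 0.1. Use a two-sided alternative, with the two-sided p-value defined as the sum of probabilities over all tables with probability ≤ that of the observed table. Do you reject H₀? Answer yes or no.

reject H₀: no

Margins: r₁=12, r₂=16, c₁=14, c₂=14, n=28
p_obs = C(12,7)·C(16,7)/C(28,14); sum pmf over tables with pmf ≤ p_obs
p-value (two-sided) = 0.70357
At α=0.1: p ≥ α → fail to reject H₀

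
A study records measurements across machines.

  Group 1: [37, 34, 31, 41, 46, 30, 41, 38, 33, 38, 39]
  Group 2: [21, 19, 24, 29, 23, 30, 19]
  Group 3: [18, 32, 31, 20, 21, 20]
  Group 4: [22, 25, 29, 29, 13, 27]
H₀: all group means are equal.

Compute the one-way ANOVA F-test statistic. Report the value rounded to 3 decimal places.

test statistic = 14.795

Group means [37.09, 23.57, 23.67, 24.17], grand mean 28.667
SSB = Σnᵢ(x̄ᵢ−x̄)² = 1233.877; SSW = ΣΣ(x−x̄ᵢ)² = 722.790
MSB = 1233.877/3 = 411.2922; MSW = 722.790/26 = 27.7996
F = MSB/MSW = 14.7949
df = (3, 26)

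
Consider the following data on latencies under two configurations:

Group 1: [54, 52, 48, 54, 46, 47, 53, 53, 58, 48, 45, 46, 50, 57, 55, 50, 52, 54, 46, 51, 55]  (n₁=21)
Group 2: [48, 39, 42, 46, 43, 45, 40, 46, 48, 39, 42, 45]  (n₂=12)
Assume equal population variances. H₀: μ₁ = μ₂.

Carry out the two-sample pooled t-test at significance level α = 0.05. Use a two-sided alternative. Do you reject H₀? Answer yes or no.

reject H₀: yes

x̄₁=51.143, s₁=3.877, n₁=21
x̄₂=43.583, s₂=3.232, n₂=12
s_p² = [20·3.877² + 11·3.232²]/31 = 13.4028
SE = √(s_p²·(1/21+1/12)) = 1.3248
t = (51.143−43.583)/1.3248 = 5.7061
df = 31
p-value (two-sided) = 0.00000
At α=0.05: p < α → reject H₀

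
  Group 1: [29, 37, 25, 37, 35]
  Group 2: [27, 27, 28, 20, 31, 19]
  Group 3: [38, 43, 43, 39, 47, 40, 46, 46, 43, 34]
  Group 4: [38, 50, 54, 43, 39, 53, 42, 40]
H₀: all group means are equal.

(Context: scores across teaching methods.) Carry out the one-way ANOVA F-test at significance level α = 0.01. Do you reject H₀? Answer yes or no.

Group means [32.60, 25.33, 41.90, 44.88], grand mean 37.690
SSB = Σnᵢ(x̄ᵢ−x̄)² = 1635.899; SSW = ΣΣ(x−x̄ᵢ)² = 674.308
MSB = 1635.899/3 = 545.2995; MSW = 674.308/25 = 26.9723
F = MSB/MSW = 20.2170
df = (3, 25)
p-value (upper-tail) = 0.00000
At α=0.01: p < α → reject H₀

reject H₀: yes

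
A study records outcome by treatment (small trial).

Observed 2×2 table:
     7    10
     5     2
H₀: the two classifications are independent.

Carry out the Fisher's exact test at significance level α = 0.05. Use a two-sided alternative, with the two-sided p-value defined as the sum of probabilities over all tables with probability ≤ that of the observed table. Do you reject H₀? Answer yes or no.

reject H₀: no

Margins: r₁=17, r₂=7, c₁=12, c₂=12, n=24
p_obs = C(17,7)·C(7,5)/C(24,12); sum pmf over tables with pmf ≤ p_obs
p-value (two-sided) = 0.37071
At α=0.05: p ≥ α → fail to reject H₀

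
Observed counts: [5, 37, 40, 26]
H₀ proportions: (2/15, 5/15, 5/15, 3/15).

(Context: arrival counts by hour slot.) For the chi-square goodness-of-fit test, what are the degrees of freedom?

degrees of freedom = 3

df = k − 1 = 4 − 1 = 3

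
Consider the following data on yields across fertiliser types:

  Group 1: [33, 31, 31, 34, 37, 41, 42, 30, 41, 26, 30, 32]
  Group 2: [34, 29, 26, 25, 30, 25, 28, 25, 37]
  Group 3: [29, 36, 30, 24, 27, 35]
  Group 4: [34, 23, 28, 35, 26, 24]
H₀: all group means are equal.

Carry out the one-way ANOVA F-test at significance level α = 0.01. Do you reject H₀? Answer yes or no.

reject H₀: no

Group means [34.00, 28.78, 30.17, 28.33], grand mean 30.848
SSB = Σnᵢ(x̄ᵢ−x̄)² = 198.520; SSW = ΣΣ(x−x̄ᵢ)² = 673.722
MSB = 198.520/3 = 66.1734; MSW = 673.722/29 = 23.2318
F = MSB/MSW = 2.8484
df = (3, 29)
p-value (upper-tail) = 0.05471
At α=0.01: p ≥ α → fail to reject H₀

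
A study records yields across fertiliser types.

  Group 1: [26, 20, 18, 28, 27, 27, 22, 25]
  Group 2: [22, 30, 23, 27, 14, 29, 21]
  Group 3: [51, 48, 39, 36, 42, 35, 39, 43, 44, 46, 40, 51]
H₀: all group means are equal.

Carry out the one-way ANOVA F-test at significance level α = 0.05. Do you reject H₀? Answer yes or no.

reject H₀: yes

Group means [24.12, 23.71, 42.83], grand mean 32.333
SSB = Σnᵢ(x̄ᵢ−x̄)² = 2382.030; SSW = ΣΣ(x−x̄ᵢ)² = 595.970
MSB = 2382.030/2 = 1191.0149; MSW = 595.970/24 = 24.8321
F = MSB/MSW = 47.9627
df = (2, 24)
p-value (upper-tail) = 0.00000
At α=0.05: p < α → reject H₀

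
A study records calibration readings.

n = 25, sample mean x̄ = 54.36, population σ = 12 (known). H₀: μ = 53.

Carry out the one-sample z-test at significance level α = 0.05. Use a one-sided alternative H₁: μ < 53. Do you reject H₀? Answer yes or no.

reject H₀: no

SE = σ/√n = 12/√25 = 2.4000
z = (x̄−μ₀)/SE = (54.36−53)/2.4000 = 0.5667
p-value (one-sided, H₁ less) = 0.71453
At α=0.05: p ≥ α → fail to reject H₀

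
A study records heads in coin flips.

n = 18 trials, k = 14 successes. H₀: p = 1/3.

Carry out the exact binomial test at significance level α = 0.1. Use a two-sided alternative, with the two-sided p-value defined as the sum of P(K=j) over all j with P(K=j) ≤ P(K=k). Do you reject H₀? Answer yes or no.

reject H₀: yes

Exact binomial: n=18, k=14, p₀=1/3=0.3333
P(X=j) = C(n,j)·p₀^j·(1−p₀)^(n−j); p = Σ P(X=j) over j with P(X=j) ≤ P(X=14)
p-value (two-sided) = 0.00014
At α=0.1: p < α → reject H₀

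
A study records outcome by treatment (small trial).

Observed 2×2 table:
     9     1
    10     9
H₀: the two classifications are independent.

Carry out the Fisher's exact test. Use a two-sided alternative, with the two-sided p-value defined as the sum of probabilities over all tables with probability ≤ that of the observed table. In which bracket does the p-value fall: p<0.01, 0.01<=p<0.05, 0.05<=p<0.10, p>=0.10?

Margins: r₁=10, r₂=19, c₁=19, c₂=10, n=29
p_obs = C(10,9)·C(19,10)/C(29,19); sum pmf over tables with pmf ≤ p_obs
p-value (two-sided) = 0.09757
→ bracket: 0.05<=p<0.10

p-value bracket: 0.05<=p<0.10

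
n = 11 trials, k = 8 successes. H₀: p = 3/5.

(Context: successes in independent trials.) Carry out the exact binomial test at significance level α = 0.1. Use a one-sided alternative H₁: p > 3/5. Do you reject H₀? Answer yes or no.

Exact binomial: n=11, k=8, p₀=3/5=0.6000
P(X≥8) from Σ C(n,i)·p₀^i·(1−p₀)^(n−i)
p-value (one-sided, H₁ greater) = 0.29628
At α=0.1: p ≥ α → fail to reject H₀

reject H₀: no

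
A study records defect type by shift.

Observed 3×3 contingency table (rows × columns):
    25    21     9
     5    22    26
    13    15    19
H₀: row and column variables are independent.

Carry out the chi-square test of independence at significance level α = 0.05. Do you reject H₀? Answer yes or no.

Row totals [55, 53, 47], col totals [43, 58, 54], n=155
χ² = (25−15.26)²/15.26 + (21−20.58)²/20.58 + (9−19.16)²/19.16 + (5−14.70)²/14.70 + (22−19.83)²/19.83 + (26−18.46)²/18.46 + (13−13.04)²/13.04 + (15−17.59)²/17.59 + (19−16.37)²/16.37 = 22.1346
df = 4
p-value (upper-tail) = 0.00019
At α=0.05: p < α → reject H₀

reject H₀: yes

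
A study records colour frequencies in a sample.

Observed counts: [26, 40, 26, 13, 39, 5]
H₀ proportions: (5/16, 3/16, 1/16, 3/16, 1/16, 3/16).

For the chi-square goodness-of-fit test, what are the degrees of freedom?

degrees of freedom = 5

df = k − 1 = 6 − 1 = 5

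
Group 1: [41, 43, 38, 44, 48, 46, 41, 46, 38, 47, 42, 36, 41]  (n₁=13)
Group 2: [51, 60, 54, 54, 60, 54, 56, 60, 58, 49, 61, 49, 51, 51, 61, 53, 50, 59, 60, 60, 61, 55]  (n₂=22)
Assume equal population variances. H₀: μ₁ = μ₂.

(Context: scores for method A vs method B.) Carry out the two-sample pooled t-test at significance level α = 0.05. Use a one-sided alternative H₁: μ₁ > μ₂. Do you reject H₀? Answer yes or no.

x̄₁=42.385, s₁=3.731, n₁=13
x̄₂=55.773, s₂=4.353, n₂=22
s_p² = [12·3.731² + 21·4.353²]/33 = 17.1194
SE = √(s_p²·(1/13+1/22)) = 1.4474
t = (42.385−55.773)/1.4474 = -9.2496
df = 33
p-value (one-sided, H₁ greater) = 1.00000
At α=0.05: p ≥ α → fail to reject H₀

reject H₀: no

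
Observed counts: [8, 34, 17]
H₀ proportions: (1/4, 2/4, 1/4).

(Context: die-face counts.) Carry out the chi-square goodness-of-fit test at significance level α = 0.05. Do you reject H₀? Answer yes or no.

n = 59; E_i = n·p_i = [14.75, 29.50, 14.75]
χ² = (8−14.75)²/14.75 + (34−29.50)²/29.50 + (17−14.75)²/14.75 = 4.1186
df = 2
p-value (upper-tail) = 0.12754
At α=0.05: p ≥ α → fail to reject H₀

reject H₀: no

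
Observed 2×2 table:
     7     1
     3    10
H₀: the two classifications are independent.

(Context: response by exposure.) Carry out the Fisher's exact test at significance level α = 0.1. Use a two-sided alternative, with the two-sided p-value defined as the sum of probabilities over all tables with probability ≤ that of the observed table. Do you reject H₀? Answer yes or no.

reject H₀: yes

Margins: r₁=8, r₂=13, c₁=10, c₂=11, n=21
p_obs = C(8,7)·C(13,3)/C(21,10); sum pmf over tables with pmf ≤ p_obs
p-value (two-sided) = 0.00752
At α=0.1: p < α → reject H₀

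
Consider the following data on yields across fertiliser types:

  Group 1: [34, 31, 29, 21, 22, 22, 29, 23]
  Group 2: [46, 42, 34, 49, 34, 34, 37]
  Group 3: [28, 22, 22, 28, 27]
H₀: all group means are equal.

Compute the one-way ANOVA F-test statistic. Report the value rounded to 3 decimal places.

Group means [26.38, 39.43, 25.40], grand mean 30.700
SSB = Σnᵢ(x̄ᵢ−x̄)² = 823.411; SSW = ΣΣ(x−x̄ᵢ)² = 446.789
MSB = 823.411/2 = 411.7054; MSW = 446.789/17 = 26.2817
F = MSB/MSW = 15.6651
df = (2, 17)

test statistic = 15.665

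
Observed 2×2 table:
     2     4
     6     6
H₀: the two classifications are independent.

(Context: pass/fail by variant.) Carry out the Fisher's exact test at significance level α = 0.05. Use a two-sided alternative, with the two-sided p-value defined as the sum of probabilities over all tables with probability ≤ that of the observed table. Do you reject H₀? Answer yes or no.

Margins: r₁=6, r₂=12, c₁=8, c₂=10, n=18
p_obs = C(6,2)·C(12,6)/C(18,8); sum pmf over tables with pmf ≤ p_obs
p-value (two-sided) = 0.63801
At α=0.05: p ≥ α → fail to reject H₀

reject H₀: no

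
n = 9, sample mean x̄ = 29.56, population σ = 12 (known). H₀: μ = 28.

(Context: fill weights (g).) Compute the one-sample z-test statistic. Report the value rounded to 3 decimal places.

test statistic = 0.390

SE = σ/√n = 12/√9 = 4.0000
z = (x̄−μ₀)/SE = (29.56−28)/4.0000 = 0.3900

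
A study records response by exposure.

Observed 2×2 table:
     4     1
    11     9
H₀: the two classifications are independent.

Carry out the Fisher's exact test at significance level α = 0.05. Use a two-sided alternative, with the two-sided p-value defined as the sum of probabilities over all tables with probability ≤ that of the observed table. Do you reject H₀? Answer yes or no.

Margins: r₁=5, r₂=20, c₁=15, c₂=10, n=25
p_obs = C(5,4)·C(20,11)/C(25,15); sum pmf over tables with pmf ≤ p_obs
p-value (two-sided) = 0.61462
At α=0.05: p ≥ α → fail to reject H₀

reject H₀: no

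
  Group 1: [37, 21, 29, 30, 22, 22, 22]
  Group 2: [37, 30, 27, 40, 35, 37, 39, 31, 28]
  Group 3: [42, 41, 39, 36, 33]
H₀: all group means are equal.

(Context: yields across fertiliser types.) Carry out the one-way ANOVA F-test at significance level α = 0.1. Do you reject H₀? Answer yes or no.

reject H₀: yes

Group means [26.14, 33.78, 38.20], grand mean 32.286
SSB = Σnᵢ(x̄ᵢ−x̄)² = 459.073; SSW = ΣΣ(x−x̄ᵢ)² = 463.213
MSB = 459.073/2 = 229.5365; MSW = 463.213/18 = 25.7340
F = MSB/MSW = 8.9196
df = (2, 18)
p-value (upper-tail) = 0.00203
At α=0.1: p < α → reject H₀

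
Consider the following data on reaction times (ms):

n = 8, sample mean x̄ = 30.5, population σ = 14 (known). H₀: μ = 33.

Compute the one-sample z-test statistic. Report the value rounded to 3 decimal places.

test statistic = -0.505

SE = σ/√n = 14/√8 = 4.9497
z = (x̄−μ₀)/SE = (30.5−33)/4.9497 = -0.5051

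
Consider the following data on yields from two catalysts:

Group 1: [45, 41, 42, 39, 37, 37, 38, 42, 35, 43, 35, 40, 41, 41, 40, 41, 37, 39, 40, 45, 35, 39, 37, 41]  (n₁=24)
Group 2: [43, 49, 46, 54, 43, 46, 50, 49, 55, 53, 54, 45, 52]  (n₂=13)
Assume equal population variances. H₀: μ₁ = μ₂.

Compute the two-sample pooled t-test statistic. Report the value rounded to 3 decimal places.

x̄₁=39.583, s₁=2.842, n₁=24
x̄₂=49.154, s₂=4.259, n₂=13
s_p² = [23·2.842² + 12·4.259²]/35 = 11.5293
SE = √(s_p²·(1/24+1/13)) = 1.1693
t = (39.583−49.154)/1.1693 = -8.1848
df = 35

test statistic = -8.185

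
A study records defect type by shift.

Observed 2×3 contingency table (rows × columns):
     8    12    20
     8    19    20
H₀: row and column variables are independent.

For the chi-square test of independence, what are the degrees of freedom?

df = (r−1)(c−1) = (2−1)·(3−1) = 2

degrees of freedom = 2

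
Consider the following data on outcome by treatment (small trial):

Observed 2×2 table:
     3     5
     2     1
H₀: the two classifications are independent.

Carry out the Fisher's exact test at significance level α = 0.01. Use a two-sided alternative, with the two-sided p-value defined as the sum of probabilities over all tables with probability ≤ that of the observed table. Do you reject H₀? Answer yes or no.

Margins: r₁=8, r₂=3, c₁=5, c₂=6, n=11
p_obs = C(8,3)·C(3,2)/C(11,5); sum pmf over tables with pmf ≤ p_obs
p-value (two-sided) = 0.54545
At α=0.01: p ≥ α → fail to reject H₀

reject H₀: no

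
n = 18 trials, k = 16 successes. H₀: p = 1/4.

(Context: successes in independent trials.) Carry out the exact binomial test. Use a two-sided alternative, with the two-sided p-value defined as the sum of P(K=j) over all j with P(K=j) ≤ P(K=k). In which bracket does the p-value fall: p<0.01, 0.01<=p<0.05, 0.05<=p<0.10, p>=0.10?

Exact binomial: n=18, k=16, p₀=1/4=0.2500
P(X=j) = C(n,j)·p₀^j·(1−p₀)^(n−j); p = Σ P(X=j) over j with P(X=j) ≤ P(X=16)
p-value (two-sided) = 0.00000
→ bracket: p<0.01

p-value bracket: p<0.01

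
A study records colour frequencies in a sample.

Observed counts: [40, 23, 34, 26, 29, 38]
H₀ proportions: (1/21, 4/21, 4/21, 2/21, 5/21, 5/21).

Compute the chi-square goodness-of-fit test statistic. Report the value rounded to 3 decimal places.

test statistic = 121.270

n = 190; E_i = n·p_i = [9.05, 36.19, 36.19, 18.10, 45.24, 45.24]
χ² = (40−9.05)²/9.05 + (23−36.19)²/36.19 + (34−36.19)²/36.19 + (26−18.10)²/18.10 + (29−45.24)²/45.24 + (38−45.24)²/45.24 = 121.2697
df = 5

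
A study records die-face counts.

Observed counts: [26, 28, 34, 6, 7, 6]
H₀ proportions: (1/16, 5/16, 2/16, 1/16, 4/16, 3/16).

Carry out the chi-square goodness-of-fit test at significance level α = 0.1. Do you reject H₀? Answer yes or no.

reject H₀: yes

n = 107; E_i = n·p_i = [6.69, 33.44, 13.38, 6.69, 26.75, 20.06]
χ² = (26−6.69)²/6.69 + (28−33.44)²/33.44 + (34−13.38)²/13.38 + (6−6.69)²/6.69 + (7−26.75)²/26.75 + (6−20.06)²/20.06 = 112.9701
df = 5
p-value (upper-tail) = 0.00000
At α=0.1: p < α → reject H₀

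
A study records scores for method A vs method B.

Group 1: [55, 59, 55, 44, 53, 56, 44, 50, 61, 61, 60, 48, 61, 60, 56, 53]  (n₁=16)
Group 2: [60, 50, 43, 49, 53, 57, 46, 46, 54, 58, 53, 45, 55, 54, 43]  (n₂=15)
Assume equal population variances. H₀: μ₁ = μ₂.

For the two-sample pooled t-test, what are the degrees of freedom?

degrees of freedom = 29

df = n₁ + n₂ − 2 = 16 + 15 − 2 = 29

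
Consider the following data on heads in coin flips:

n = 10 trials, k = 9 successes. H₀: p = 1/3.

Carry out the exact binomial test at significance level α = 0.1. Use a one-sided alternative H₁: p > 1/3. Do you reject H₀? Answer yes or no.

reject H₀: yes

Exact binomial: n=10, k=9, p₀=1/3=0.3333
P(X≥9) from Σ C(n,i)·p₀^i·(1−p₀)^(n−i)
p-value (one-sided, H₁ greater) = 0.00036
At α=0.1: p < α → reject H₀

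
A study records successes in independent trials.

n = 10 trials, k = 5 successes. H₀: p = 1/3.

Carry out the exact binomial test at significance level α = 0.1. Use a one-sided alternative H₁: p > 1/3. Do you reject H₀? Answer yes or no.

reject H₀: no

Exact binomial: n=10, k=5, p₀=1/3=0.3333
P(X≥5) from Σ C(n,i)·p₀^i·(1−p₀)^(n−i)
p-value (one-sided, H₁ greater) = 0.21313
At α=0.1: p ≥ α → fail to reject H₀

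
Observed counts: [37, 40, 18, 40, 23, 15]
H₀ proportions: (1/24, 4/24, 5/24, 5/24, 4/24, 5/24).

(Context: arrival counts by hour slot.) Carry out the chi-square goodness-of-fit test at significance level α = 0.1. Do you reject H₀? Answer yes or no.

n = 173; E_i = n·p_i = [7.21, 28.83, 36.04, 36.04, 28.83, 36.04]
χ² = (37−7.21)²/7.21 + (40−28.83)²/28.83 + (18−36.04)²/36.04 + (40−36.04)²/36.04 + (23−28.83)²/28.83 + (15−36.04)²/36.04 = 150.3827
df = 5
p-value (upper-tail) = 0.00000
At α=0.1: p < α → reject H₀

reject H₀: yes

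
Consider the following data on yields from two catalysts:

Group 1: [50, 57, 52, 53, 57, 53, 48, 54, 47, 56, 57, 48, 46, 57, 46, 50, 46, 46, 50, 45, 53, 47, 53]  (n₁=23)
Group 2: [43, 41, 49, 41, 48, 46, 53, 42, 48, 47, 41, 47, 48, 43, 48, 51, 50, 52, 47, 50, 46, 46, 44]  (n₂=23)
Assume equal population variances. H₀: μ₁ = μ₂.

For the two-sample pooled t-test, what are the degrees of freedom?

degrees of freedom = 44

df = n₁ + n₂ − 2 = 23 + 23 − 2 = 44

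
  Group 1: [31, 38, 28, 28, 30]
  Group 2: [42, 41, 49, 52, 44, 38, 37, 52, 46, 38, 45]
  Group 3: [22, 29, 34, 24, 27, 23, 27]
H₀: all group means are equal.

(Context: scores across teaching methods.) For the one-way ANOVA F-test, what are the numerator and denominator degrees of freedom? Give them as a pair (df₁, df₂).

k = 3 groups, N = 23 total
df = (k−1, N−k) = (3−1, 23−3) = (2, 20)

degrees of freedom = [2, 20]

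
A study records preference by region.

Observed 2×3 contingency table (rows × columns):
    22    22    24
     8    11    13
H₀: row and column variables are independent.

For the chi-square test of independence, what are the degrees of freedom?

df = (r−1)(c−1) = (2−1)·(3−1) = 2

degrees of freedom = 2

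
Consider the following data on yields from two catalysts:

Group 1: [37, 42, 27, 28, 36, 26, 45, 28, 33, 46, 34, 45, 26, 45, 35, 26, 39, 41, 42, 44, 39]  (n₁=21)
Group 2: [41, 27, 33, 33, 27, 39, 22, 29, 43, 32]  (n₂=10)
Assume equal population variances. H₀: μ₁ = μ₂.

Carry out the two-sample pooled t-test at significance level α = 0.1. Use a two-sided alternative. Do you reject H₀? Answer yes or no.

x̄₁=36.381, s₁=7.221, n₁=21
x̄₂=32.600, s₂=6.736, n₂=10
s_p² = [20·7.221² + 9·6.736²]/29 = 50.0466
SE = √(s_p²·(1/21+1/10)) = 2.7181
t = (36.381−32.600)/2.7181 = 1.3910
df = 29
p-value (two-sided) = 0.17479
At α=0.1: p ≥ α → fail to reject H₀

reject H₀: no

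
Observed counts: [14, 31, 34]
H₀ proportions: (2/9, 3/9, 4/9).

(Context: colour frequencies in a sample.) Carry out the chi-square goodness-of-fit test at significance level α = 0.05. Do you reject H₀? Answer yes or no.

reject H₀: no

n = 79; E_i = n·p_i = [17.56, 26.33, 35.11]
χ² = (14−17.56)²/17.56 + (31−26.33)²/26.33 + (34−35.11)²/35.11 = 1.5823
df = 2
p-value (upper-tail) = 0.45333
At α=0.05: p ≥ α → fail to reject H₀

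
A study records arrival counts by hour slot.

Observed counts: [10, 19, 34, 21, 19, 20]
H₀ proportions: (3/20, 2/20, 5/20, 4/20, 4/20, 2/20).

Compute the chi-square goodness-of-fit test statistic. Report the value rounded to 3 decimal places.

n = 123; E_i = n·p_i = [18.45, 12.30, 30.75, 24.60, 24.60, 12.30]
χ² = (10−18.45)²/18.45 + (19−12.30)²/12.30 + (34−30.75)²/30.75 + (21−24.60)²/24.60 + (19−24.60)²/24.60 + (20−12.30)²/12.30 = 14.4851
df = 5

test statistic = 14.485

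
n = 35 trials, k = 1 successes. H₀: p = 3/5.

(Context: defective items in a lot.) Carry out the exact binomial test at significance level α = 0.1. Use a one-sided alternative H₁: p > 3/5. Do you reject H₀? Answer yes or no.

Exact binomial: n=35, k=1, p₀=3/5=0.6000
P(X≥1) from Σ C(n,i)·p₀^i·(1−p₀)^(n−i)
p-value (one-sided, H₁ greater) = 1.00000
At α=0.1: p ≥ α → fail to reject H₀

reject H₀: no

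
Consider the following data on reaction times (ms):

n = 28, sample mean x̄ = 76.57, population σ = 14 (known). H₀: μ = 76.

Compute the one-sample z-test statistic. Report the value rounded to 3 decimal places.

test statistic = 0.215

SE = σ/√n = 14/√28 = 2.6458
z = (x̄−μ₀)/SE = (76.57−76)/2.6458 = 0.2154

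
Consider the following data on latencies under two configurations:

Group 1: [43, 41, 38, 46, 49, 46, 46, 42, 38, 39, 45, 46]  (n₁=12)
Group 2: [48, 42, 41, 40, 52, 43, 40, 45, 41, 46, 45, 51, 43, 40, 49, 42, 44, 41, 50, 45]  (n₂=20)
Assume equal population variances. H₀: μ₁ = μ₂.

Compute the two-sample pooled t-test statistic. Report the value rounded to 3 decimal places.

test statistic = -0.837

x̄₁=43.250, s₁=3.646, n₁=12
x̄₂=44.400, s₂=3.831, n₂=20
s_p² = [11·3.646² + 19·3.831²]/30 = 14.1683
SE = √(s_p²·(1/12+1/20)) = 1.3744
t = (43.250−44.400)/1.3744 = -0.8367
df = 30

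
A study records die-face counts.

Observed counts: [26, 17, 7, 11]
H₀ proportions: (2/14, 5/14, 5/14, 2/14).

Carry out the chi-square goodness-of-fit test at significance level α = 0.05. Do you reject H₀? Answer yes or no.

reject H₀: yes

n = 61; E_i = n·p_i = [8.71, 21.79, 21.79, 8.71]
χ² = (26−8.71)²/8.71 + (17−21.79)²/21.79 + (7−21.79)²/21.79 + (11−8.71)²/8.71 = 45.9738
df = 3
p-value (upper-tail) = 0.00000
At α=0.05: p < α → reject H₀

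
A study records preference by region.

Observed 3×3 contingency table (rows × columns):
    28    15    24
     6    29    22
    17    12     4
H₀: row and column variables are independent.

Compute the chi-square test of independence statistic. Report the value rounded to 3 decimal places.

test statistic = 26.119

Row totals [67, 57, 33], col totals [51, 56, 50], n=157
χ² = (28−21.76)²/21.76 + (15−23.90)²/23.90 + (24−21.34)²/21.34 + (6−18.52)²/18.52 + (29−20.33)²/20.33 + (22−18.15)²/18.15 + (17−10.72)²/10.72 + (12−11.77)²/11.77 + (4−10.51)²/10.51 = 26.1193
df = 4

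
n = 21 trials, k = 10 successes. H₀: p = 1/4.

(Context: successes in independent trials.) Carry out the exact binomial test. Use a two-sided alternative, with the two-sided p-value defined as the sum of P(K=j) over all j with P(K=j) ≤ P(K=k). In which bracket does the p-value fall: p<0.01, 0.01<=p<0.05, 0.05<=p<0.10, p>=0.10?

Exact binomial: n=21, k=10, p₀=1/4=0.2500
P(X=j) = C(n,j)·p₀^j·(1−p₀)^(n−j); p = Σ P(X=j) over j with P(X=j) ≤ P(X=10)
p-value (two-sided) = 0.02301
→ bracket: 0.01<=p<0.05

p-value bracket: 0.01<=p<0.05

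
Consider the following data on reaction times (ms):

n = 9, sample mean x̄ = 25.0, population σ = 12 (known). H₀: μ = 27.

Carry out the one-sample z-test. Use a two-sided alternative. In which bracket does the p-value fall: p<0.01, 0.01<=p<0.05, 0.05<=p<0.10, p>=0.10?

SE = σ/√n = 12/√9 = 4.0000
z = (x̄−μ₀)/SE = (25.0−27)/4.0000 = -0.5000
p-value (two-sided) = 0.61708
→ bracket: p>=0.10

p-value bracket: p>=0.10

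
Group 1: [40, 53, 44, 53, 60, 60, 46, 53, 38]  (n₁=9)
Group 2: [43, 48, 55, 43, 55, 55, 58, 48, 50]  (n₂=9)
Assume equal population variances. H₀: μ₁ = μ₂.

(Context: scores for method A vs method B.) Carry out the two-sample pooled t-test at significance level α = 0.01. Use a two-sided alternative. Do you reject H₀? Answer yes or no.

x̄₁=49.667, s₁=8.078, n₁=9
x̄₂=50.556, s₂=5.503, n₂=9
s_p² = [8·8.078² + 8·5.503²]/16 = 47.7639
SE = √(s_p²·(1/9+1/9)) = 3.2579
t = (49.667−50.556)/3.2579 = -0.2728
df = 16
p-value (two-sided) = 0.78847
At α=0.01: p ≥ α → fail to reject H₀

reject H₀: no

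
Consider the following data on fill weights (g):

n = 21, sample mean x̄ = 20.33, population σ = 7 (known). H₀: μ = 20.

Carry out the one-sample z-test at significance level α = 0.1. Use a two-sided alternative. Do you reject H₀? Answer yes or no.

SE = σ/√n = 7/√21 = 1.5275
z = (x̄−μ₀)/SE = (20.33−20)/1.5275 = 0.2160
p-value (two-sided) = 0.82896
At α=0.1: p ≥ α → fail to reject H₀

reject H₀: no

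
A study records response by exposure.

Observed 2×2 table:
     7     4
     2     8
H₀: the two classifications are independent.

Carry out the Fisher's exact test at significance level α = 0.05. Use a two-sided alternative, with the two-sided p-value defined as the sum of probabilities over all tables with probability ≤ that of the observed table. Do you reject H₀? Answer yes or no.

Margins: r₁=11, r₂=10, c₁=9, c₂=12, n=21
p_obs = C(11,7)·C(10,2)/C(21,9); sum pmf over tables with pmf ≤ p_obs
p-value (two-sided) = 0.08050
At α=0.05: p ≥ α → fail to reject H₀

reject H₀: no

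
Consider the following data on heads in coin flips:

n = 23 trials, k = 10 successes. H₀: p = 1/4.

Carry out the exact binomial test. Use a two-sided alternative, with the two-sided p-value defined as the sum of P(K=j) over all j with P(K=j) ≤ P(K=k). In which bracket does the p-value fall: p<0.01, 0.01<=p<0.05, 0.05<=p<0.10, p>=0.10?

p-value bracket: 0.05<=p<0.10

Exact binomial: n=23, k=10, p₀=1/4=0.2500
P(X=j) = C(n,j)·p₀^j·(1−p₀)^(n−j); p = Σ P(X=j) over j with P(X=j) ≤ P(X=10)
p-value (two-sided) = 0.05237
→ bracket: 0.05<=p<0.10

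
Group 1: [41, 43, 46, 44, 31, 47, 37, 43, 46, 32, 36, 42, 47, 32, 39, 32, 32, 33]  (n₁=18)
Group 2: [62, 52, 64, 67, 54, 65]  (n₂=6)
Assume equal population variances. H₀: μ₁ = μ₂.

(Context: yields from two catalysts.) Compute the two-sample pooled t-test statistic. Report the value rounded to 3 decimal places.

x̄₁=39.056, s₁=5.965, n₁=18
x̄₂=60.667, s₂=6.186, n₂=6
s_p² = [17·5.965² + 5·6.186²]/22 = 36.1944
SE = √(s_p²·(1/18+1/6)) = 2.8361
t = (39.056−60.667)/2.8361 = -7.6201
df = 22

test statistic = -7.620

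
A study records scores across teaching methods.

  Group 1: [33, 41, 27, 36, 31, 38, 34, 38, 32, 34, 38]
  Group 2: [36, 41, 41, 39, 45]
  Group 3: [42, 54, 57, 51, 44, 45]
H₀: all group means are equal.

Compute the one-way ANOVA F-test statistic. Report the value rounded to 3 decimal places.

test statistic = 19.147

Group means [34.73, 40.40, 48.83], grand mean 39.864
SSB = Σnᵢ(x̄ᵢ−x̄)² = 774.376; SSW = ΣΣ(x−x̄ᵢ)² = 384.215
MSB = 774.376/2 = 387.1879; MSW = 384.215/19 = 20.2219
F = MSB/MSW = 19.1470
df = (2, 19)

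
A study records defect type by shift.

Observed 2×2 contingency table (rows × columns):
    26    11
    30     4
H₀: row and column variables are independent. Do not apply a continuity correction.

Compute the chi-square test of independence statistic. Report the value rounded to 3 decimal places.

test statistic = 3.432

Row totals [37, 34], col totals [56, 15], n=71
χ² = (26−29.18)²/29.18 + (11−7.82)²/7.82 + (30−26.82)²/26.82 + (4−7.18)²/7.18 = 3.4317
df = 1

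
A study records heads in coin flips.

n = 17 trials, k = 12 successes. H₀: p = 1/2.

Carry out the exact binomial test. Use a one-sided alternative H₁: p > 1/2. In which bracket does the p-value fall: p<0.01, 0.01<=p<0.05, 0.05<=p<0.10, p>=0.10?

Exact binomial: n=17, k=12, p₀=1/2=0.5000
P(X≥12) from Σ C(n,i)·p₀^i·(1−p₀)^(n−i)
p-value (one-sided, H₁ greater) = 0.07173
→ bracket: 0.05<=p<0.10

p-value bracket: 0.05<=p<0.10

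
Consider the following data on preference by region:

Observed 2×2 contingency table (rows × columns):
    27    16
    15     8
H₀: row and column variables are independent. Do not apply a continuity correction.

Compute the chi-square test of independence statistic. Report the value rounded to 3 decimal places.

Row totals [43, 23], col totals [42, 24], n=66
χ² = (27−27.36)²/27.36 + (16−15.64)²/15.64 + (15−14.64)²/14.64 + (8−8.36)²/8.36 = 0.0381
df = 1

test statistic = 0.038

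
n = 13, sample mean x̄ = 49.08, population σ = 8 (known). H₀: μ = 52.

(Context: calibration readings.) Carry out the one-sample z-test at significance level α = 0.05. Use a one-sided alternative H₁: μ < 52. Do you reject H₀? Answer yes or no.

reject H₀: no

SE = σ/√n = 8/√13 = 2.2188
z = (x̄−μ₀)/SE = (49.08−52)/2.2188 = -1.3160
p-value (one-sided, H₁ less) = 0.09408
At α=0.05: p ≥ α → fail to reject H₀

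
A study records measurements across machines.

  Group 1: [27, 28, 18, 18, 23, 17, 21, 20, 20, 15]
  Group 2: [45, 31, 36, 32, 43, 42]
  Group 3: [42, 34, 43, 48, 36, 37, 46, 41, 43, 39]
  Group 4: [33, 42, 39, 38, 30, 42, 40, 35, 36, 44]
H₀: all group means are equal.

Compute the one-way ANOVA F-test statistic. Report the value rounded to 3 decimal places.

test statistic = 38.626

Group means [20.70, 38.17, 40.90, 37.90], grand mean 34.000
SSB = Σnᵢ(x̄ᵢ−x̄)² = 2501.267; SSW = ΣΣ(x−x̄ᵢ)² = 690.733
MSB = 2501.267/3 = 833.7556; MSW = 690.733/32 = 21.5854
F = MSB/MSW = 38.6259
df = (3, 32)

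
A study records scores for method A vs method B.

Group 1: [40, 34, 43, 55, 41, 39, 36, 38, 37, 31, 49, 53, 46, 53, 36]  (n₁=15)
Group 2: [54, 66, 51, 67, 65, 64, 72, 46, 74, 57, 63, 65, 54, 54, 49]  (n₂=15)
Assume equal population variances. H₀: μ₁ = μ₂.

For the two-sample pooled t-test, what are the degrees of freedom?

df = n₁ + n₂ − 2 = 15 + 15 − 2 = 28

degrees of freedom = 28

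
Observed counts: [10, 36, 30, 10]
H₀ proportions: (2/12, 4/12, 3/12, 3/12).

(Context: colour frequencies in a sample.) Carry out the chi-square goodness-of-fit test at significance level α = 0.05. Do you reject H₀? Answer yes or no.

reject H₀: yes

n = 86; E_i = n·p_i = [14.33, 28.67, 21.50, 21.50]
χ² = (10−14.33)²/14.33 + (36−28.67)²/28.67 + (30−21.50)²/21.50 + (10−21.50)²/21.50 = 12.6977
df = 3
p-value (upper-tail) = 0.00534
At α=0.05: p < α → reject H₀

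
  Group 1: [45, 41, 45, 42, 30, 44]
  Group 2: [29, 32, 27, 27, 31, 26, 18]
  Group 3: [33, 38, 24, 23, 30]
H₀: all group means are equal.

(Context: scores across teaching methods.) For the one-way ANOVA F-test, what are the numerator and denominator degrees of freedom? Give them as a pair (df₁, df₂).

k = 3 groups, N = 18 total
df = (k−1, N−k) = (3−1, 18−3) = (2, 15)

degrees of freedom = [2, 15]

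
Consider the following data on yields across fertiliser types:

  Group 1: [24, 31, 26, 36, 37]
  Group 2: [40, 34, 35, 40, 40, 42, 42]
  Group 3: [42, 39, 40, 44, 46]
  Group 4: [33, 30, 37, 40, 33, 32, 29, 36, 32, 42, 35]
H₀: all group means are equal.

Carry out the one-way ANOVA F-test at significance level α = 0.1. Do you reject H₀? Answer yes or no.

Group means [30.80, 39.00, 42.20, 34.45], grand mean 36.321
SSB = Σnᵢ(x̄ᵢ−x̄)² = 413.780; SSW = ΣΣ(x−x̄ᵢ)² = 392.327
MSB = 413.780/3 = 137.9266; MSW = 392.327/24 = 16.3470
F = MSB/MSW = 8.4374
df = (3, 24)
p-value (upper-tail) = 0.00053
At α=0.1: p < α → reject H₀

reject H₀: yes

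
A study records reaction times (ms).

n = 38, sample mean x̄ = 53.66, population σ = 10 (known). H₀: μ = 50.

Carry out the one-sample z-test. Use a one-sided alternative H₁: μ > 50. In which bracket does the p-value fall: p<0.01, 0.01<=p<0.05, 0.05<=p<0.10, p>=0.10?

SE = σ/√n = 10/√38 = 1.6222
z = (x̄−μ₀)/SE = (53.66−50)/1.6222 = 2.2562
p-value (one-sided, H₁ greater) = 0.01203
→ bracket: 0.01<=p<0.05

p-value bracket: 0.01<=p<0.05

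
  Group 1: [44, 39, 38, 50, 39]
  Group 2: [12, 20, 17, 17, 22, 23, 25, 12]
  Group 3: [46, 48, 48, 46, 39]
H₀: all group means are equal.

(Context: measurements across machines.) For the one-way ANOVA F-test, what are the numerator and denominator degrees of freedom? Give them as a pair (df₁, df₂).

k = 3 groups, N = 18 total
df = (k−1, N−k) = (3−1, 18−3) = (2, 15)

degrees of freedom = [2, 15]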